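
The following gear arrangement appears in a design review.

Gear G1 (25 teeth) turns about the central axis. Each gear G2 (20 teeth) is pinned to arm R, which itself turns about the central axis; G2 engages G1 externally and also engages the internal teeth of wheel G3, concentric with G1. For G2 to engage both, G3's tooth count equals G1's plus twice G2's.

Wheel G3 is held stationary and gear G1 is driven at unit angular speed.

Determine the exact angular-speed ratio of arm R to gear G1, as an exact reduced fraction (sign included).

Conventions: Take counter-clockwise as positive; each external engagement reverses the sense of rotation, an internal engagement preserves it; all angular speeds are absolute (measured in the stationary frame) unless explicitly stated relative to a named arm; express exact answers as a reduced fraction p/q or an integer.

5/18

topology: planetary set — G1 25T / G2 20T / G3 65T, arm = carrier (Willis)
ring teeth: 25 + 2·20 = 65
25(ω_sun−ω_arm) = −65(ω_ring−ω_arm),  ω_ring = 0, ω_sun = 1
25(1−ω_arm) = −65(0−ω_arm)  ⇒  90·ω_arm = 25  ⇒  ω_arm = 5/18
ω_out/ω_in = 5/18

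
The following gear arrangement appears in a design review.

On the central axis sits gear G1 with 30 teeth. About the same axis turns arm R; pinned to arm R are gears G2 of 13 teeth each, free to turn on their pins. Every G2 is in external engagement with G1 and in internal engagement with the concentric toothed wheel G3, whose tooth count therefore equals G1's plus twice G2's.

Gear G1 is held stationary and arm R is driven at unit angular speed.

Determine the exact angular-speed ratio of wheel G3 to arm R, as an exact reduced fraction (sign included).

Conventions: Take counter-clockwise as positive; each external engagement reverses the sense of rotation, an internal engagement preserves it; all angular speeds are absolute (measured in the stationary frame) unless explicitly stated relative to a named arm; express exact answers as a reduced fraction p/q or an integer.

43/28

planetary set (30T centre, 13T on arm, 56T internal) — Willis relation
ring teeth: 30 + 2·13 = 56
30(ω_sun−ω_arm) = −56(ω_ring−ω_arm),  ω_sun = 0, ω_arm = 1
ω_ring = 1 − (30/56)(0−1) = 43/28
ω_out/ω_in = 43/28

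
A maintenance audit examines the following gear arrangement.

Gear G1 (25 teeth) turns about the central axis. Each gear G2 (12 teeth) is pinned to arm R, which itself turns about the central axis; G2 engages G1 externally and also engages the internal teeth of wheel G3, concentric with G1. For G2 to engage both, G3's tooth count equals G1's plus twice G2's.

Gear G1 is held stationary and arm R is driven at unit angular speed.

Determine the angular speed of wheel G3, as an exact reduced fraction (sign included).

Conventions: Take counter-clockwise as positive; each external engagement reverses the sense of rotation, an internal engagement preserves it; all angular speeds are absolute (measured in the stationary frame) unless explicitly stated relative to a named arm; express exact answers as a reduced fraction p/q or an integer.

planetary set (25T centre, 12T on arm, 49T internal) — Willis relation
ring teeth: 25 + 2·12 = 49
25(ω_sun−ω_arm) = −49(ω_ring−ω_arm),  ω_sun = 0, ω_arm = 1
ω_ring = 1 − (25/49)(0−1) = 74/49
exact speed ratio = 74/49

74/49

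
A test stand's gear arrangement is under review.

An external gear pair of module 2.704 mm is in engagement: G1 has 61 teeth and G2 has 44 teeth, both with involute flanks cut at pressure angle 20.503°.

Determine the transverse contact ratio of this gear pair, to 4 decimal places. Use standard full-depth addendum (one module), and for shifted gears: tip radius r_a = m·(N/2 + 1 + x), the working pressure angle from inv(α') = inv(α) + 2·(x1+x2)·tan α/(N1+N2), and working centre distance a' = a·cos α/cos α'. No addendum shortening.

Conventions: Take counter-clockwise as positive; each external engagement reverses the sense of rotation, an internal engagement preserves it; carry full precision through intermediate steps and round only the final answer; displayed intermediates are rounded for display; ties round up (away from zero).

single-mesh involute tooth geometry (61T engaging 44T at module 2.704)
base radii: r_b1 = 77.247716, r_b2 = 55.719664
tip radii: r_a1 = 85.176000, r_a2 = 62.192000
no profile shift: α' = α, a' = a
action lengths: √(r_a1²−r_b1²) = 35.885112, √(r_a2²−r_b2²) = 27.625421
base pitch p_b = π·m·cos α = 7.956749
CR = (35.885112 + 27.625421 − 141.960000·sin 20.50300°)/7.956749 = 1.732885
contact ratio ≈ 1.7329

1.7329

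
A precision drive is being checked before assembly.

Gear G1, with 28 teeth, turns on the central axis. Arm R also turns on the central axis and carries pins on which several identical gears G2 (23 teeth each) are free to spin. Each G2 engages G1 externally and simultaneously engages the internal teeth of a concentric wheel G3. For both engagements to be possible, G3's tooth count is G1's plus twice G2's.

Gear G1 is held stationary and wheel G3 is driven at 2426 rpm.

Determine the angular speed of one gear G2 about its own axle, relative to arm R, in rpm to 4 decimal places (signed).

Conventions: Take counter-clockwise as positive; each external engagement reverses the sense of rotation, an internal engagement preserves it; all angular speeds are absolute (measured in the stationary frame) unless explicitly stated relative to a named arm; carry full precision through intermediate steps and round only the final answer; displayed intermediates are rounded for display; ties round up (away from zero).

+2142.6564 rpm

recognized (axles ride arm R): planetary set, 28/23/74 teeth
normalise by the input: solve with ω_ring = 1, then scale by 2426 rpm
ring teeth: 28 + 2·23 = 74
28(ω_sun−ω_arm) = −74(ω_ring−ω_arm),  ω_sun = 0, ω_ring = 1
28(0−ω_arm) = −74(1−ω_arm)  ⇒  102·ω_arm = 74  ⇒  ω_arm = 37/51
sun–planet mesh: 28·(0−37/51) = −23·(ω_p−ω_arm)  ⇒  ω_p−ω_arm = 1036/1173
scale: ω_p−ω_arm = 1036/1173 × 2426 rpm = +2142.6564 rpm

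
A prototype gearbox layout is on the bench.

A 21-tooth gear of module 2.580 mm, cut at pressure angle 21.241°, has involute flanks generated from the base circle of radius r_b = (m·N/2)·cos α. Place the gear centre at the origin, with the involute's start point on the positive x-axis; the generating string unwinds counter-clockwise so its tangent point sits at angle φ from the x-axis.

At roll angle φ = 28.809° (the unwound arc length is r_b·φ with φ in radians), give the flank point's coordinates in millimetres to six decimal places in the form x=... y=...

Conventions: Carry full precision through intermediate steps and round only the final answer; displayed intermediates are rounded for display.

topology: single-mesh involute geometry — m = 2.580, N = 21
pitch radius r_p = m·N/2 = 2.580·21/2 = 27.090000
base radius r_b = r_p·cos α = 27.090000·cos 21.241° = 25.249635
roll angle φ = 28.809° = 0.50281190 rad
x = r_b·(cos φ + φ·sin φ) = 28.242517
y = r_b·(sin φ − φ·cos φ) = 1.043111

x=28.242517 y=1.043111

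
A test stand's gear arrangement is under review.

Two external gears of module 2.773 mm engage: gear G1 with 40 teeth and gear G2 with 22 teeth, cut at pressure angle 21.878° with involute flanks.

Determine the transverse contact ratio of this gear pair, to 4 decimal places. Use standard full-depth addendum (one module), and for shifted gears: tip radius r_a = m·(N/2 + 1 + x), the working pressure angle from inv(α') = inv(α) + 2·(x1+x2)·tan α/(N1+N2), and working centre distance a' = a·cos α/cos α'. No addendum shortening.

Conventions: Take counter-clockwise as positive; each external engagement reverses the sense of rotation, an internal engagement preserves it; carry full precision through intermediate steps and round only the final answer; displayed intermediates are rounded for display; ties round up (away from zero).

1.5720

class = single-mesh tooth geometry [involute pair 40T × 22T, m = 2.773]
base radii: r_b1 = 51.465738, r_b2 = 28.306156
tip radii: r_a1 = 58.233000, r_a2 = 33.276000
no profile shift: α' = α, a' = a
action lengths: √(r_a1²−r_b1²) = 27.246287, √(r_a2²−r_b2²) = 17.494391
base pitch p_b = π·m·cos α = 8.084219
CR = (27.246287 + 17.494391 − 85.963000·sin 21.87800°)/8.084219 = 1.571971
contact ratio ≈ 1.5720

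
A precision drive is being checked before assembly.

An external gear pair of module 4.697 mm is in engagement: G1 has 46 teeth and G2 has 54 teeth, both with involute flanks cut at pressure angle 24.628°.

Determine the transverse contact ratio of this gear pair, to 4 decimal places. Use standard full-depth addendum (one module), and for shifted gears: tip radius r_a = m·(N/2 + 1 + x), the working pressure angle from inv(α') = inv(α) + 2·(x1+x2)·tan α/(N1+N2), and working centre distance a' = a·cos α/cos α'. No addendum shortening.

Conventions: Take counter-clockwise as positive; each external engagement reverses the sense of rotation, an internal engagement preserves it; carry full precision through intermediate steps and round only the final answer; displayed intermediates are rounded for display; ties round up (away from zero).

1.5490

class = single-mesh tooth geometry [involute pair 46T × 54T, m = 4.697]
base radii: r_b1 = 98.203697, r_b2 = 115.282601
tip radii: r_a1 = 112.728000, r_a2 = 131.516000
no profile shift: α' = α, a' = a
action lengths: √(r_a1²−r_b1²) = 55.350120, √(r_a2²−r_b2²) = 63.295972
base pitch p_b = π·m·cos α = 13.413740
CR = (55.350120 + 63.295972 − 234.850000·sin 24.62800°)/13.413740 = 1.549024
contact ratio ≈ 1.5490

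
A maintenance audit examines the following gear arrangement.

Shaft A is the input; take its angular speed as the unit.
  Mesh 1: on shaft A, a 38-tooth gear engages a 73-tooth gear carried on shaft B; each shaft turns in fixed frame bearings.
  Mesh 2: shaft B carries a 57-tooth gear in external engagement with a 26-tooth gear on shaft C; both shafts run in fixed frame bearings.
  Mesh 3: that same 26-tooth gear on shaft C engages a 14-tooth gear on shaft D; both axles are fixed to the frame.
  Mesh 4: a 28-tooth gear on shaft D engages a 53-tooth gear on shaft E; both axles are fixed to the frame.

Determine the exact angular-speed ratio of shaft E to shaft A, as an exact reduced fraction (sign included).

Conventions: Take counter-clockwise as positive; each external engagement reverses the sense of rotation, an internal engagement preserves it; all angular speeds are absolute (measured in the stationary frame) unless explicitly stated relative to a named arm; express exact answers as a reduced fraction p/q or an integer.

class = fixed-axis compound train [4 meshes; 4 ratios multiply, 4 sense flips]
mesh 1 [38T→73T]: running ratio 38/73, sense −
mesh 2 [57T→26T]: running ratio 1083/949, sense +
mesh 3 [26T→14T]: running ratio 1083/511, sense −
mesh 4 [28T→53T]: running ratio 4332/3869, sense +
ω_out/ω_in = 4332/3869

4332/3869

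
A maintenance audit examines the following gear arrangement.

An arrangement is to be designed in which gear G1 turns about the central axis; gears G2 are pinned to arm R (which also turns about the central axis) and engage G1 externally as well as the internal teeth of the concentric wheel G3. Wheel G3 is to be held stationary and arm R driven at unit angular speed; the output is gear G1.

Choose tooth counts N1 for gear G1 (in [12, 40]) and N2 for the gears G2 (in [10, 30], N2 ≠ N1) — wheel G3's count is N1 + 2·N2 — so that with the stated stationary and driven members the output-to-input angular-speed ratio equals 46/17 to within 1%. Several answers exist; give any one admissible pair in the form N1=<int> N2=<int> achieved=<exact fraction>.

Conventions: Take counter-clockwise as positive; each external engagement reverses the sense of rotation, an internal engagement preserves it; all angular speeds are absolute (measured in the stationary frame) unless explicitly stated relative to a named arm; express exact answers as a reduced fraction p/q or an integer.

design class (target 46/17): planetary set
Willis with ω_ring = 0: ω_sun/ω_arm = (N1+N3)/N1; set equal to 46/17  ⇒  N3/N1 = 46/17 − 1 = 29/17
N3 = N1 + 2·N2  ⇒  N2/N1 = (N3/N1 − 1)/2 = (29/17 − 1)/2 = 6/17
smallest multiple with N1 ≥ 12 and N2 ≥ 10: k = 2  ⇒  N1 = 2·17 = 34, N2 = 2·6 = 12 (N1 ≤ 40, N2 ≤ 30, N2 ≠ N1 ✓), N3 = 34 + 2·12 = 58
check: (N1+N3)/N1 with N1 = 34, N3 = 58 gives 46/17; |achieved − target| = 0 ≤ 23/850 ✓

N1=34 N2=12 achieved=46/17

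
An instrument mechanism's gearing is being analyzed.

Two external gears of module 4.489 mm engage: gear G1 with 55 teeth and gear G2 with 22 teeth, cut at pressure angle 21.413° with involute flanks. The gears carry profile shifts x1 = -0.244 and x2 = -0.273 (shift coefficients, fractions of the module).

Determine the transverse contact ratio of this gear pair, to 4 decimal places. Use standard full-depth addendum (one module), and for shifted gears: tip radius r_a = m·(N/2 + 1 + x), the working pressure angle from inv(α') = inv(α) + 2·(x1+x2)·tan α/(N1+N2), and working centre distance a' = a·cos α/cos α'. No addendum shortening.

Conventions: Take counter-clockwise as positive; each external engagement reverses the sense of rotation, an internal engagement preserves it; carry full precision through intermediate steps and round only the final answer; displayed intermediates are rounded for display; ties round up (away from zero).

single-mesh involute tooth geometry (55T engaging 22T at module 4.489)
base radii: r_b1 = 114.926290, r_b2 = 45.970516
tip radii: r_a1 = 126.841184, r_a2 = 52.642503
inv(α') = inv(21.413°) + 2·(-0.244-0.273)·tan α/(55+22) = 0.01316401  ⇒  α' = 19.21434°
a' = a·cos α / cos α' = 172.8265·cos 21.413°/cos 19.21434° = 170.388463
action lengths: √(r_a1²−r_b1²) = 53.671537, √(r_a2²−r_b2²) = 25.650434
base pitch p_b = π·m·cos α = 13.129149
CR = (53.671537 + 25.650434 − 170.388463·sin 19.21434°)/13.129149 = 1.770611
contact ratio ≈ 1.7706

1.7706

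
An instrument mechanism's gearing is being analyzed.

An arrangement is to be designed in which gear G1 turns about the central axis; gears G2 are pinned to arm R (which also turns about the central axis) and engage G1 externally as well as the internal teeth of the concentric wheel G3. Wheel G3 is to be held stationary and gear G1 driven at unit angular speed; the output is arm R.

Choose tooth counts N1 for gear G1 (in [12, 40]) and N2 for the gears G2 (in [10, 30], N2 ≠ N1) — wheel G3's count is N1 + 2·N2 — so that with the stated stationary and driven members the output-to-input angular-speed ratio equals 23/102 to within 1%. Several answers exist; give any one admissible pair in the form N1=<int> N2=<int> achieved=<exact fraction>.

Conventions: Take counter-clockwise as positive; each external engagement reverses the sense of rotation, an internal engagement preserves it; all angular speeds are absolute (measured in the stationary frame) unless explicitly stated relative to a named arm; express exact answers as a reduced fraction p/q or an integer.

N1=23 N2=28 achieved=23/102

class = planetary set [ratio 23/102 wanted; Willis about the carrier]
Willis with ω_ring = 0: ω_arm/ω_sun = N1/(N1+N3); set equal to 23/102  ⇒  N3/N1 = 1/(23/102) − 1 = 79/23
N3 = N1 + 2·N2  ⇒  N2/N1 = (N3/N1 − 1)/2 = (79/23 − 1)/2 = 28/23
smallest multiple with N1 ≥ 12 and N2 ≥ 10: k = 1  ⇒  N1 = 1·23 = 23, N2 = 1·28 = 28 (N1 ≤ 40, N2 ≤ 30, N2 ≠ N1 ✓), N3 = 23 + 2·28 = 79
check: N1/(N1+N3) with N1 = 23, N3 = 79 gives 23/102; |achieved − target| = 0 ≤ 23/10200 ✓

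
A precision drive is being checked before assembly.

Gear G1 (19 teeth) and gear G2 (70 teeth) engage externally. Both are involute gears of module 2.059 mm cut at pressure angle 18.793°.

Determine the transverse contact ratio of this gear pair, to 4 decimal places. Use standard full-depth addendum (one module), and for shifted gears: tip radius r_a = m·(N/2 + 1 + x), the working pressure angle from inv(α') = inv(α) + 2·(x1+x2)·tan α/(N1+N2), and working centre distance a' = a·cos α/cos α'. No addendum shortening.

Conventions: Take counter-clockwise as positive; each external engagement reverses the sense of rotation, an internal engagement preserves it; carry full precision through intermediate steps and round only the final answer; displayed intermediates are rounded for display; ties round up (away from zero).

recognized (one external pair, fixed centres): single-mesh tooth geometry, m = 2.059, N1 = 19, N2 = 70
base radii: r_b1 = 18.517703, r_b2 = 68.223116
tip radii: r_a1 = 21.619500, r_a2 = 74.124000
no profile shift: α' = α, a' = a
action lengths: √(r_a1²−r_b1²) = 11.157843, √(r_a2²−r_b2²) = 28.982302
base pitch p_b = π·m·cos α = 6.123693
CR = (11.157843 + 28.982302 − 91.625500·sin 18.79300°)/6.123693 = 1.734736
contact ratio ≈ 1.7347

1.7347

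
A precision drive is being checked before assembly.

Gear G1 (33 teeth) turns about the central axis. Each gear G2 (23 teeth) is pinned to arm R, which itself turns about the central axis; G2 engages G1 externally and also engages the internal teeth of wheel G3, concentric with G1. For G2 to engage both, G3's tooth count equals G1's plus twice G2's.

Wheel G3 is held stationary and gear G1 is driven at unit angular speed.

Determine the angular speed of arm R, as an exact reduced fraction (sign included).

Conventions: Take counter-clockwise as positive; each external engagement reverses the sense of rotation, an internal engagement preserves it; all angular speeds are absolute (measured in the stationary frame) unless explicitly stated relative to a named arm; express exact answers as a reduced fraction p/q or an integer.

class = planetary set [G3 = 33+2·23 = 79; Willis about the carrier]
ring teeth: 33 + 2·23 = 79
33(ω_sun−ω_arm) = −79(ω_ring−ω_arm),  ω_ring = 0, ω_sun = 1
33(1−ω_arm) = −79(0−ω_arm)  ⇒  112·ω_arm = 33  ⇒  ω_arm = 33/112
exact speed ratio = 33/112

33/112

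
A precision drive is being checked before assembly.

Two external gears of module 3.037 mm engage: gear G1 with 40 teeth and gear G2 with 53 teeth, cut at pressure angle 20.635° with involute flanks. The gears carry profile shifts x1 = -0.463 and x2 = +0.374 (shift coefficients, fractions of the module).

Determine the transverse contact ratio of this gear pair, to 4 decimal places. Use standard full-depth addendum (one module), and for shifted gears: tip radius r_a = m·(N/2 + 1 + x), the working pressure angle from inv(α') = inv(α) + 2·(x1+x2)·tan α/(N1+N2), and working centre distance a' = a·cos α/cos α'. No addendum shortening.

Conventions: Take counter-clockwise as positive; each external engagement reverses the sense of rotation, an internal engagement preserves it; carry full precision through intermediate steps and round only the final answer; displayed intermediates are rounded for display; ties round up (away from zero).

1.7164

class = single-mesh tooth geometry [involute pair 40T × 53T, m = 3.037]
base radii: r_b1 = 56.843191, r_b2 = 75.317228
tip radii: r_a1 = 62.370869, r_a2 = 84.653338
inv(α') = inv(20.635°) + 2·(-0.463+0.374)·tan α/(40+53) = 0.01570318  ⇒  α' = 20.33919°
a' = a·cos α / cos α' = 141.2205·cos 20.635°/cos 20.33919° = 140.948346
action lengths: √(r_a1²−r_b1²) = 25.670546, √(r_a2²−r_b2²) = 38.645864
base pitch p_b = π·m·cos α = 8.928908
CR = (25.670546 + 38.645864 − 140.948346·sin 20.33919°)/8.928908 = 1.716448
contact ratio ≈ 1.7164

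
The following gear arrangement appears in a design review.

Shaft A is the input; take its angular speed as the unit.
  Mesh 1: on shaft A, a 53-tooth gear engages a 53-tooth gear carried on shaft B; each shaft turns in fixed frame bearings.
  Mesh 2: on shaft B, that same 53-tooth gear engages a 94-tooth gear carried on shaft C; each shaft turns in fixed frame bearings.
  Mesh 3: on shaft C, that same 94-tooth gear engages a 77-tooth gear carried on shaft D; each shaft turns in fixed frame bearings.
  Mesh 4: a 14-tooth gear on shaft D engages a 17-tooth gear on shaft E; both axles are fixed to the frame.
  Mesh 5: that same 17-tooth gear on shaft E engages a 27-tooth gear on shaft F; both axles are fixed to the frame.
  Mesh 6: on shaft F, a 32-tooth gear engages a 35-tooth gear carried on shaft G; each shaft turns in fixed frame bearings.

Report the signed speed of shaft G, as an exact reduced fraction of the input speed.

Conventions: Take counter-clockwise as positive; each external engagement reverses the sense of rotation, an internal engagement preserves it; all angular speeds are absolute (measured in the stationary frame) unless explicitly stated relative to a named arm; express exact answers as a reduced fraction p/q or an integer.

3392/10395

6-mesh fixed-axis compound train (all bearings frame-fixed)
mesh 1 [53T→53T]: |ω|/ω_in = 1×53/53 = 1, sense flips to −
mesh 2 [53T→94T]: |ω|/ω_in = 1×53/94 = 53/94, sense flips to +
mesh 3 [94T→77T]: |ω|/ω_in = (53/94)×94/77 = 53/77, sense flips to −
mesh 4 [14T→17T]: |ω|/ω_in = (53/77)×14/17 = 106/187, sense flips to +
mesh 5 [17T→27T]: |ω|/ω_in = (106/187)×17/27 = 106/297, sense flips to −
mesh 6 [32T→35T]: |ω|/ω_in = (106/297)×32/35 = 3392/10395, sense flips to +
signed output speed (× input speed) = 3392/10395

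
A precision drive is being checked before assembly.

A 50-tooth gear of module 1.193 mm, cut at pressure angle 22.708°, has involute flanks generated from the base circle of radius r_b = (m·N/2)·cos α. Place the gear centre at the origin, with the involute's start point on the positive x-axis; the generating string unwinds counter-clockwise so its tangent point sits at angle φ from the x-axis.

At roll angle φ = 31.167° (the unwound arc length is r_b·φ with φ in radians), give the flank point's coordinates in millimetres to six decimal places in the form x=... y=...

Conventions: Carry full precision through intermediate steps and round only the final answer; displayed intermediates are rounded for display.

topology: single-mesh involute geometry — m = 1.193, N = 50
pitch radius r_p = m·N/2 = 1.193·50/2 = 29.825000
base radius r_b = r_p·cos α = 29.825000·cos 22.708° = 27.513091
roll angle φ = 31.167° = 0.54396677 rad
x = r_b·(cos φ + φ·sin φ) = 31.287445
y = r_b·(sin φ − φ·cos φ) = 1.432945

x=31.287445 y=1.432945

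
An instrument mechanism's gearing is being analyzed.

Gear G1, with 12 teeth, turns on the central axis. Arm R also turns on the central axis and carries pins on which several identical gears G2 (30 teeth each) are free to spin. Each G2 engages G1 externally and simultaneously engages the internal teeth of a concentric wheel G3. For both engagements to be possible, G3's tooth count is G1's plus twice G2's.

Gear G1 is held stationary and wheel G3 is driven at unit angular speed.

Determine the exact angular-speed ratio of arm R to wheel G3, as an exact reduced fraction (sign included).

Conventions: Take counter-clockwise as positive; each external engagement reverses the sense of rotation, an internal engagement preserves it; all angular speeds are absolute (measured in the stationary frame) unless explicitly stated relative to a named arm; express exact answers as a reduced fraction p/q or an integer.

planetary set (12T centre, 30T on arm, 72T internal) — Willis relation
ring teeth: 12 + 2·30 = 72
12(ω_sun−ω_arm) = −72(ω_ring−ω_arm),  ω_sun = 0, ω_ring = 1
12(0−ω_arm) = −72(1−ω_arm)  ⇒  84·ω_arm = 72  ⇒  ω_arm = 6/7
ω_out/ω_in = 6/7

6/7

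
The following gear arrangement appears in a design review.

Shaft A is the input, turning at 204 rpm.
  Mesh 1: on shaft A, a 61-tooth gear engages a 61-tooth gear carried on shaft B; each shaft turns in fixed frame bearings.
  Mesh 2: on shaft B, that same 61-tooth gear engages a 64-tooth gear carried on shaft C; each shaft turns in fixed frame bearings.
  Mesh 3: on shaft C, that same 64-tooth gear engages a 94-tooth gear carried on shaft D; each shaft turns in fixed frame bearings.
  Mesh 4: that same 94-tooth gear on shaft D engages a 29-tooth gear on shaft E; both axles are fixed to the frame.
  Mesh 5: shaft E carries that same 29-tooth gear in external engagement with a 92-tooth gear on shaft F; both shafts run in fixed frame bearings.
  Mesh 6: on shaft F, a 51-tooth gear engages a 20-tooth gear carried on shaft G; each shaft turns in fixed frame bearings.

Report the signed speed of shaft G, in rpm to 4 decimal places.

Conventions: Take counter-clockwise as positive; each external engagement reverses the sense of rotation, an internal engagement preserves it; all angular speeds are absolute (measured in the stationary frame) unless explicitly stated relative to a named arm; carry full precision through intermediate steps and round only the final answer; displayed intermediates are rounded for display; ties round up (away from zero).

+344.9152 rpm

6-mesh fixed-axis compound train (all bearings frame-fixed)
mesh 1 [61T→61T]: ω = 204.0000×61/61 = 204.0000 rpm, sense flips to −
mesh 2 [61T→64T]: ω = 204.0000×61/64 = 194.4375 rpm, sense flips to +
mesh 3 [64T→94T]: ω = 194.4375×64/94 = 132.3830 rpm, sense flips to −
mesh 4 [94T→29T]: ω = 132.3830×94/29 = 429.1034 rpm, sense flips to +
mesh 5 [29T→92T]: ω = 429.1034×29/92 = 135.2609 rpm, sense flips to −
mesh 6 [51T→20T]: ω = 135.2609×51/20 = 344.9152 rpm, sense flips to +
signed output speed = +344.9152 rpm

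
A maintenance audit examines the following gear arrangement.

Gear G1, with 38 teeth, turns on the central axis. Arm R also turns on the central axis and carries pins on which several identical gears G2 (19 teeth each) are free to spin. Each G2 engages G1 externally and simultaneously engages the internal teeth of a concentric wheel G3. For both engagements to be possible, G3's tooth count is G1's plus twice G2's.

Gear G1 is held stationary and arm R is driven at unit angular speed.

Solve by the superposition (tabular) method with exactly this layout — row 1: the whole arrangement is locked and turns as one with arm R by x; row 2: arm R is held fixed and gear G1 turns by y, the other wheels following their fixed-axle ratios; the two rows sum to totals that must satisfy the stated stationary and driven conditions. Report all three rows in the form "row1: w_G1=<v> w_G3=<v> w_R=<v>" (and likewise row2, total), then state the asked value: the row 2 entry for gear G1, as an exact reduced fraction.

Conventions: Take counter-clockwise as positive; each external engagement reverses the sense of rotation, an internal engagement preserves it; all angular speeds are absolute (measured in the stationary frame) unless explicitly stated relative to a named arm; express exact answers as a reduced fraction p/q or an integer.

row1: w_G1=1 w_G3=1 w_R=1
row2: w_G1=-1 w_G3=1/2 w_R=0
total: w_G1=0 w_G3=3/2 w_R=1
asked value: -1

recognized (axles ride arm R): planetary set, 38/19/76 teeth
superposition row 1 [locked train]: every member turns x
row 2 (arm held, sun turns y): ω_ring = −(38/76)·y, ω_arm = 0
boundary: total ω_sun = x + y = 0 and total ω_arm = x = 1  ⇒  y = -1, x = 1
row 2 ring = −(38/76)·(-1) = 1/2
totals (row 1 + row 2): sun 1 + (-1) = 0, ring 1 + 1/2 = 3/2, arm 1 + 0 = 1
asked cell (row2, sun) = -1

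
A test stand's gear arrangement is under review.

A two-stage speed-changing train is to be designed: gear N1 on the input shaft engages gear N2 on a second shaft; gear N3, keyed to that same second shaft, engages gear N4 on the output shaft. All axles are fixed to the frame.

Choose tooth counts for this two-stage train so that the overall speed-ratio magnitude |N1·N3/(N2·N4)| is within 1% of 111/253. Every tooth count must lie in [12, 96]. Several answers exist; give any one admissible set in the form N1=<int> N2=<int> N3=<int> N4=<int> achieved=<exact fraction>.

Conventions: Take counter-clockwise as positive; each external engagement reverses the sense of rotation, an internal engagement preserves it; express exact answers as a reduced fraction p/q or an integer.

N1=12 N2=22 N3=37 N4=46 achieved=111/253

design class (target 111/253): fixed-axis compound train
target = 111/253 in lowest terms: an exact hit needs N1·N3 = k·111 and N2·N4 = k·253 for one integer k, every count in [12, 96]; additionally prefer no 1:1 stage (N1 ≠ N2, N3 ≠ N4)
k = 1…3: no 1:1-free in-range split of k·111 and k·253 into factor pairs; take k = 4
k = 4: N1·N3 = 444 = 12·37, N2·N4 = 1012 = 22·46
achieved = 12·37/(22·46) = 111/253; |achieved − target| = 0 ≤ 111/25300 ✓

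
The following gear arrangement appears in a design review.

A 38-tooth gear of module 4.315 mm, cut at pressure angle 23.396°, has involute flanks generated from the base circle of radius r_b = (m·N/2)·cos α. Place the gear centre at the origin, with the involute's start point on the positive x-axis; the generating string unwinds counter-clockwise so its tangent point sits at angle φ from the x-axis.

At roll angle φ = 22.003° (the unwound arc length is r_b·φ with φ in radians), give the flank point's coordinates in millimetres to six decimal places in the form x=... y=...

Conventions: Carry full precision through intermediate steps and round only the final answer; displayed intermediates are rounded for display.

single-mesh involute tooth geometry (38T wheel at module 4.315)
pitch radius r_p = m·N/2 = 4.315·38/2 = 81.985000
base radius r_b = r_p·cos α = 81.985000·cos 23.396° = 75.244386
roll angle φ = 22.003° = 0.38402480 rad
x = r_b·(cos φ + φ·sin φ) = 80.589830
y = r_b·(sin φ − φ·cos φ) = 1.399627

x=80.589830 y=1.399627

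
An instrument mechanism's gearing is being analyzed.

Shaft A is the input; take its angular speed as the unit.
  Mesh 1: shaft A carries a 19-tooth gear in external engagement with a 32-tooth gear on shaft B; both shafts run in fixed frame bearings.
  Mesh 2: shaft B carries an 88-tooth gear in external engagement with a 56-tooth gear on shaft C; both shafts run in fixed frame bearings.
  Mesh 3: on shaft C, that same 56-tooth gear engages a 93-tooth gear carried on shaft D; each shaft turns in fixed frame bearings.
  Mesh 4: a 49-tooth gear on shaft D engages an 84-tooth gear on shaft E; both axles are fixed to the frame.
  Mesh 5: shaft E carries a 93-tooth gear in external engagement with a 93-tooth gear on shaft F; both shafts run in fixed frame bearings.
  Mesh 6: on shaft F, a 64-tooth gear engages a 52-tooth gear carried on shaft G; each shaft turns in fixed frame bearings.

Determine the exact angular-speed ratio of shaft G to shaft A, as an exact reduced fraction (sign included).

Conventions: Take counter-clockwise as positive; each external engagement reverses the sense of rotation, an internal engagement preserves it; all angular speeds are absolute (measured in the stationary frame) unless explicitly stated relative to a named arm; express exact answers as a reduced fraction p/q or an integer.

1463/3627

class = fixed-axis compound train [6 meshes; 6 ratios multiply, 6 sense flips]
mesh 1 [19T→32T]: running ratio 19/32, sense −
mesh 2 [88T→56T]: running ratio 209/224, sense +
mesh 3 [56T→93T]: running ratio 209/372, sense −
mesh 4 [49T→84T]: running ratio 1463/4464, sense +
mesh 5 [93T→93T]: running ratio 1463/4464, sense −
mesh 6 [64T→52T]: running ratio 1463/3627, sense +
ω_out/ω_in = 1463/3627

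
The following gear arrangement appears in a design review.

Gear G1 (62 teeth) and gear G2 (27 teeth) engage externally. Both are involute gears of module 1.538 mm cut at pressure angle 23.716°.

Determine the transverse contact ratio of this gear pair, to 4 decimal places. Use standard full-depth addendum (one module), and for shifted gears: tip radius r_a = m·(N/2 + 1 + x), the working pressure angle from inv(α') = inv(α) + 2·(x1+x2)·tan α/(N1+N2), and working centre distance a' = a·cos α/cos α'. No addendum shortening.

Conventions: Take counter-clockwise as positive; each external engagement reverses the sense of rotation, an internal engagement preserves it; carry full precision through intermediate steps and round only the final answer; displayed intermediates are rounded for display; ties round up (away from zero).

1.5520

single-mesh involute tooth geometry (62T engaging 27T at module 1.538)
base radii: r_b1 = 43.651608, r_b2 = 19.009571
tip radii: r_a1 = 49.216000, r_a2 = 22.301000
no profile shift: α' = α, a' = a
action lengths: √(r_a1²−r_b1²) = 22.732175, √(r_a2²−r_b2²) = 11.660652
base pitch p_b = π·m·cos α = 4.423728
CR = (22.732175 + 11.660652 − 68.441000·sin 23.71600°)/4.423728 = 1.551999
contact ratio ≈ 1.5520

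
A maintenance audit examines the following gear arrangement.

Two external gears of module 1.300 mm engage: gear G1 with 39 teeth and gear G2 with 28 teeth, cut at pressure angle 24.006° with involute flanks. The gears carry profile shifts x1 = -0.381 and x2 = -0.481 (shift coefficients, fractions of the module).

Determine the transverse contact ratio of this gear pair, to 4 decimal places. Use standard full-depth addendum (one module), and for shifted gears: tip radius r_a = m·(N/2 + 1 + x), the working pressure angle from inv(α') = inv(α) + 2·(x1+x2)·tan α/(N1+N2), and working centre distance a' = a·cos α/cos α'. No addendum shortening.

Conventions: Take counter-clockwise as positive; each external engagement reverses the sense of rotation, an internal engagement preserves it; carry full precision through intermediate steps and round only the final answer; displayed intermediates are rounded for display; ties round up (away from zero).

1.7720

single-mesh involute tooth geometry (39T engaging 28T at module 1.300)
base radii: r_b1 = 23.157297, r_b2 = 16.625752
tip radii: r_a1 = 26.154700, r_a2 = 18.874700
inv(α') = inv(24.006°) + 2·(-0.381-0.481)·tan α/(39+28) = 0.01491087  ⇒  α' = 20.00280°
a' = a·cos α / cos α' = 43.5500·cos 24.006°/cos 20.00280° = 42.336991
action lengths: √(r_a1²−r_b1²) = 12.157627, √(r_a2²−r_b2²) = 8.935249
base pitch p_b = π·m·cos α = 3.730810
CR = (12.157627 + 8.935249 − 42.336991·sin 20.00280°)/3.730810 = 1.771954
contact ratio ≈ 1.7720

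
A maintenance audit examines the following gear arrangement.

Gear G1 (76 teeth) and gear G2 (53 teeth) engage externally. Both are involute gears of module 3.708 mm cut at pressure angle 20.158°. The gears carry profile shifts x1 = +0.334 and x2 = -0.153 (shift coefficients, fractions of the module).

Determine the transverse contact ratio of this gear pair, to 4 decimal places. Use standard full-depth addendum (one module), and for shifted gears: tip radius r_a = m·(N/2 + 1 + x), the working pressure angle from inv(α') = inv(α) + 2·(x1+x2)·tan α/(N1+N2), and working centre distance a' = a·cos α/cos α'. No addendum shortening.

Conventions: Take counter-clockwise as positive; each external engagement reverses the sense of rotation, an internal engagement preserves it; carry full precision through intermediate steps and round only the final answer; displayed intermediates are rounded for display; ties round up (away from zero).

1.7593

topology: single-mesh involute geometry — m = 3.708, 76T/53T pair
base radii: r_b1 = 132.273051, r_b2 = 92.243048
tip radii: r_a1 = 145.850472, r_a2 = 101.402676
inv(α') = inv(20.158°) + 2·(+0.334-0.153)·tan α/(76+53) = 0.01630299  ⇒  α' = 20.58601°
a' = a·cos α / cos α' = 239.1660·cos 20.158°/cos 20.58601° = 239.830366
action lengths: √(r_a1²−r_b1²) = 61.450796, √(r_a2²−r_b2²) = 42.115588
base pitch p_b = π·m·cos α = 10.935475
CR = (61.450796 + 42.115588 − 239.830366·sin 20.58601°)/10.935475 = 1.759310
contact ratio ≈ 1.7593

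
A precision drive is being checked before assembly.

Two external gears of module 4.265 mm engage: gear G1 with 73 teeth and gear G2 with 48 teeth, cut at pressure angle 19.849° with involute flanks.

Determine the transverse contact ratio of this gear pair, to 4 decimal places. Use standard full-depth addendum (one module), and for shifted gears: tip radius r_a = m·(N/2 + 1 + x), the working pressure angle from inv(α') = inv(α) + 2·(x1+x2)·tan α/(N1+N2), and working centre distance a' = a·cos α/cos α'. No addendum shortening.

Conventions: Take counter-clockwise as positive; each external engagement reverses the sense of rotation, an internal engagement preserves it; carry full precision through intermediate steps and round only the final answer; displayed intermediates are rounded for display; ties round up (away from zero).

1.7891

class = single-mesh tooth geometry [involute pair 73T × 48T, m = 4.265]
base radii: r_b1 = 146.424111, r_b2 = 96.278867
tip radii: r_a1 = 159.937500, r_a2 = 106.625000
no profile shift: α' = α, a' = a
action lengths: √(r_a1²−r_b1²) = 64.342705, √(r_a2²−r_b2²) = 45.817795
base pitch p_b = π·m·cos α = 12.602874
CR = (64.342705 + 45.817795 − 258.032500·sin 19.84900°)/12.602874 = 1.789077
contact ratio ≈ 1.7891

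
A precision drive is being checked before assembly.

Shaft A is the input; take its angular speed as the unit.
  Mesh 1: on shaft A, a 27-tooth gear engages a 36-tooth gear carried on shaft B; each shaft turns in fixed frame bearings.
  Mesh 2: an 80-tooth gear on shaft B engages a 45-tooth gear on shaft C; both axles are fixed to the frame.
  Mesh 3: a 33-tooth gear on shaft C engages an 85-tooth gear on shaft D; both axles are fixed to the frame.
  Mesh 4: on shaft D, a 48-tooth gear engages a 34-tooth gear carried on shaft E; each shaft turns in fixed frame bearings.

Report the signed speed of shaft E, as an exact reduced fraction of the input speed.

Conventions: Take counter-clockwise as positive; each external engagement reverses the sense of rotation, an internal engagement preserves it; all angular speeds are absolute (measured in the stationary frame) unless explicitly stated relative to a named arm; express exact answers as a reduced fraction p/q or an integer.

4-mesh fixed-axis compound train (all bearings frame-fixed)
mesh 1 [27T→36T]: |ω|/ω_in = 1×27/36 = 3/4, sense flips to −
mesh 2 [80T→45T]: |ω|/ω_in = (3/4)×80/45 = 4/3, sense flips to +
mesh 3 [33T→85T]: |ω|/ω_in = (4/3)×33/85 = 44/85, sense flips to −
mesh 4 [48T→34T]: |ω|/ω_in = (44/85)×48/34 = 1056/1445, sense flips to +
signed output speed (× input speed) = 1056/1445

1056/1445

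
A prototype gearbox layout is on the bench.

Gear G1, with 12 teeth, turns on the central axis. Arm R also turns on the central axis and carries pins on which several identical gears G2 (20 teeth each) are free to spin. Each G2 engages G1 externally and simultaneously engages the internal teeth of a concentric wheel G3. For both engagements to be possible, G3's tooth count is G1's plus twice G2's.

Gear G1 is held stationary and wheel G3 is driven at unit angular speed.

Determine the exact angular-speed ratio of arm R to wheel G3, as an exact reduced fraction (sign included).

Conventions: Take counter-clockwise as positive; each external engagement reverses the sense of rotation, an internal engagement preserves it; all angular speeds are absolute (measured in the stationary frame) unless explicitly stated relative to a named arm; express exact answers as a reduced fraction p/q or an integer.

13/16

planetary set (12T centre, 20T on arm, 52T internal) — Willis relation
ring teeth: 12 + 2·20 = 52
12(ω_sun−ω_arm) = −52(ω_ring−ω_arm),  ω_sun = 0, ω_ring = 1
12(0−ω_arm) = −52(1−ω_arm)  ⇒  64·ω_arm = 52  ⇒  ω_arm = 13/16
ω_out/ω_in = 13/16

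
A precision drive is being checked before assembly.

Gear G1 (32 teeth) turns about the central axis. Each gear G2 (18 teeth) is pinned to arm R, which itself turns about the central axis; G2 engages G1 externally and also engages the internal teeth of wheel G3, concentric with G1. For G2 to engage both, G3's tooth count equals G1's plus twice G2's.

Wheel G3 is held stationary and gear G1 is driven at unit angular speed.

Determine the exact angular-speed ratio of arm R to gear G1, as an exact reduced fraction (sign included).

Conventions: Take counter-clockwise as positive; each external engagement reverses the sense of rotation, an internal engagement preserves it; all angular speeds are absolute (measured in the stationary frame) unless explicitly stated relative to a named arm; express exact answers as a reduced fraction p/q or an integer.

8/25

recognized (axles ride arm R): planetary set, 32/18/68 teeth
ring teeth: 32 + 2·18 = 68
32(ω_sun−ω_arm) = −68(ω_ring−ω_arm),  ω_ring = 0, ω_sun = 1
32(1−ω_arm) = −68(0−ω_arm)  ⇒  100·ω_arm = 32  ⇒  ω_arm = 8/25
ω_out/ω_in = 8/25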